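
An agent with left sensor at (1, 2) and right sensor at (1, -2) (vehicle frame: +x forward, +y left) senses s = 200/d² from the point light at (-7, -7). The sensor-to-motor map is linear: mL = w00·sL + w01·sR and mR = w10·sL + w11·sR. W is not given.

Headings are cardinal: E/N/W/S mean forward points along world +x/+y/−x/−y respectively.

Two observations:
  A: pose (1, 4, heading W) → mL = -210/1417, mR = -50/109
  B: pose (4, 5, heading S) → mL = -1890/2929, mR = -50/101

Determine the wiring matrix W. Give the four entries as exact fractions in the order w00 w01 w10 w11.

obs A: pose=(1,4,W) → sL=20/13, sR=100/109, mL=-210/1417, mR=-50/109
obs B: pose=(4,5,S) → sL=20/29, sR=100/101, mL=-1890/2929, mR=-50/101
sensor matrix S = [[20/13, 100/109], [20/29, 100/101]]; det S = 3696000/4150393
solve [mL_A; mL_B] = S·[w00; w01] and [mR_A; mR_B] = S·[w10; w11]:
  w00 = 1/2, w01 = -1, w10 = 0, w11 = -1/2

1/2 -1 0 -1/2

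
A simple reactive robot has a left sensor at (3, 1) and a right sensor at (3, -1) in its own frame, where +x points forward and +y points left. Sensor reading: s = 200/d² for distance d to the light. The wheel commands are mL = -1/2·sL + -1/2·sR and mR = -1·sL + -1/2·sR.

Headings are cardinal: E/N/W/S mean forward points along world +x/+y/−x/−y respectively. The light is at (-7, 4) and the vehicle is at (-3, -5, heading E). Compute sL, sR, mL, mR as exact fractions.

left sensor world pos  = (0, -4); dL² = 113
right sensor world pos = (0, -6); dR² = 149
sL = 200/113 = 200/113
sR = 200/149 = 200/149
mL = -1/2·sL + -1/2·sR = -26200/16837
mR = -1·sL + -1/2·sR = -41100/16837

200/113 200/149 -26200/16837 -41100/16837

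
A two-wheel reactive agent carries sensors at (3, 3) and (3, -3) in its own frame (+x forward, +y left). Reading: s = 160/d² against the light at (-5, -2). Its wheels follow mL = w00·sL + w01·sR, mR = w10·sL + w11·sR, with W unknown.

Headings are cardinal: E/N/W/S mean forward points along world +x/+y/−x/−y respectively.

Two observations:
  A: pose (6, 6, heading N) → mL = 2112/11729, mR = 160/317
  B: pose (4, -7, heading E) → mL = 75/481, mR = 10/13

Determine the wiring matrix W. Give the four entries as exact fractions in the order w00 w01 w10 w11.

1/2 -1/2 0 1

obs A: pose=(6,6,N) → sL=32/37, sR=160/317, mL=2112/11729, mR=160/317
obs B: pose=(4,-7,E) → sL=40/37, sR=10/13, mL=75/481, mR=10/13
sensor matrix S = [[32/37, 160/317], [40/37, 10/13]]; det S = 18240/152477
solve [mL_A; mL_B] = S·[w00; w01] and [mR_A; mR_B] = S·[w10; w11]:
  w00 = 1/2, w01 = -1/2, w10 = 0, w11 = 1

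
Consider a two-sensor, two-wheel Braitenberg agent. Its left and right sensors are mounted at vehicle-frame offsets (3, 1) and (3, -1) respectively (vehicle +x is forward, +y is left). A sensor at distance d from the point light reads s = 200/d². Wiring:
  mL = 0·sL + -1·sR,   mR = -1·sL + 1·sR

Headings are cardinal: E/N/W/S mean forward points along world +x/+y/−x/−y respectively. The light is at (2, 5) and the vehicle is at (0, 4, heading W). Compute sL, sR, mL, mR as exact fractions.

200/29 8 -8 32/29

left sensor world pos  = (-3, 3); dL² = 29
right sensor world pos = (-3, 5); dR² = 25
sL = 200/29 = 200/29
sR = 200/25 = 8
mL = 0·sL + -1·sR = -8
mR = -1·sL + 1·sR = 32/29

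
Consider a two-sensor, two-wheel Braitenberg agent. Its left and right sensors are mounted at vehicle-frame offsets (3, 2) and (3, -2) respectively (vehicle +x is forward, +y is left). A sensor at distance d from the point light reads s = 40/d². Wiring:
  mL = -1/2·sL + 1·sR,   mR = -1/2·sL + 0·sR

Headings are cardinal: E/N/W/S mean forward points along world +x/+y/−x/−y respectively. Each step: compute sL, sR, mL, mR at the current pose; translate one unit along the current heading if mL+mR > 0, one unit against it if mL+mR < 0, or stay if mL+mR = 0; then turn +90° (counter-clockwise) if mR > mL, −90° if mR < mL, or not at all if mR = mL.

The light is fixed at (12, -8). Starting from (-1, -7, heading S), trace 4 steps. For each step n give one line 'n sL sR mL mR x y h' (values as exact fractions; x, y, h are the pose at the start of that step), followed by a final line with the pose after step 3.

0 8/25 40/229 84/5725 -4/25 -1 -7 S
1 5/32 5/34 75/1088 -5/64 -1 -6 W
2 40/221 8/25 1268/5525 -20/221 0 -6 N
3 20/53 20/41 650/2173 -10/53 0 -5 E
final 1 -5 S

n=0: pose=(-1,-7,S); sL=8/25, sR=40/229; mL=84/5725, mR=-4/25; mL+mR=-832/5725 → advance -1; mR−mL=-40/229 → turn -1·90°
n=1: pose=(-1,-6,W); sL=5/32, sR=5/34; mL=75/1088, mR=-5/64; mL+mR=-5/544 → advance -1; mR−mL=-5/34 → turn -1·90°
n=2: pose=(0,-6,N); sL=40/221, sR=8/25; mL=1268/5525, mR=-20/221; mL+mR=768/5525 → advance +1; mR−mL=-8/25 → turn -1·90°
n=3: pose=(0,-5,E); sL=20/53, sR=20/41; mL=650/2173, mR=-10/53; mL+mR=240/2173 → advance +1; mR−mL=-20/41 → turn -1·90°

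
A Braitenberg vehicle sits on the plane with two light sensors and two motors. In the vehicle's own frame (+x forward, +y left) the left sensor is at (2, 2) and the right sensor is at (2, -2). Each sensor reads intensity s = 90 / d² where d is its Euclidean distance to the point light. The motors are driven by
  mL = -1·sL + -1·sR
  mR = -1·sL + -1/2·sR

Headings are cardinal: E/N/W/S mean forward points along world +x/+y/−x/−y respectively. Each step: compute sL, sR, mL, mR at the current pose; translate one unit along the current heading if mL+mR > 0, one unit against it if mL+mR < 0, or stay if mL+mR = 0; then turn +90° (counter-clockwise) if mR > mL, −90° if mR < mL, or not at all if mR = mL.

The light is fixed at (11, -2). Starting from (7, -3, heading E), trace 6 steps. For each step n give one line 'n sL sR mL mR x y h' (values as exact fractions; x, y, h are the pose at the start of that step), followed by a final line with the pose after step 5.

n=0: pose=(7,-3,E); sL=18, sR=90/13; mL=-324/13, mR=-279/13; mL+mR=-603/13 → advance -1; mR−mL=45/13 → turn +1·90°
n=1: pose=(6,-3,N); sL=9/5, sR=9; mL=-54/5, mR=-63/10; mL+mR=-171/10 → advance -1; mR−mL=9/2 → turn +1·90°
n=2: pose=(6,-4,W); sL=18/13, sR=90/49; mL=-2052/637, mR=-1467/637; mL+mR=-3519/637 → advance -1; mR−mL=45/49 → turn +1·90°
n=3: pose=(7,-4,S); sL=9/2, sR=45/26; mL=-81/13, mR=-279/52; mL+mR=-603/52 → advance -1; mR−mL=45/52 → turn +1·90°
n=4: pose=(7,-3,E); sL=18, sR=90/13; mL=-324/13, mR=-279/13; mL+mR=-603/13 → advance -1; mR−mL=45/13 → turn +1·90°
n=5: pose=(6,-3,N); sL=9/5, sR=9; mL=-54/5, mR=-63/10; mL+mR=-171/10 → advance -1; mR−mL=9/2 → turn +1·90°

0 18 90/13 -324/13 -279/13 7 -3 E
1 9/5 9 -54/5 -63/10 6 -3 N
2 18/13 90/49 -2052/637 -1467/637 6 -4 W
3 9/2 45/26 -81/13 -279/52 7 -4 S
4 18 90/13 -324/13 -279/13 7 -3 E
5 9/5 9 -54/5 -63/10 6 -3 N
final 6 -4 W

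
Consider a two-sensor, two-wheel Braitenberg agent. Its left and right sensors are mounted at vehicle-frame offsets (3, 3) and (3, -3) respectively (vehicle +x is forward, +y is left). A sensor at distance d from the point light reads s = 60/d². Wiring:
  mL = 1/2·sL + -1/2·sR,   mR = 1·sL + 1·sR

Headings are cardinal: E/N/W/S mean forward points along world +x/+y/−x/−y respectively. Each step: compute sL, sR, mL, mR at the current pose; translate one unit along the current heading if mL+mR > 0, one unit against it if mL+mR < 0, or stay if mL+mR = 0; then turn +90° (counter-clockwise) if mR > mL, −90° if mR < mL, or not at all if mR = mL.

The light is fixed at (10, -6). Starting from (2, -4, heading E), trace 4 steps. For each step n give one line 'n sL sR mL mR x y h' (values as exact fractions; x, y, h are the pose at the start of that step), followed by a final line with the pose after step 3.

0 6/5 30/13 -36/65 228/65 2 -4 E
1 12/25 60/41 -504/1025 1992/1025 3 -4 N
2 3/5 15/34 27/340 177/170 3 -3 W
3 12/5 60/121 576/605 1752/605 2 -3 S
final 2 -4 E

n=0: pose=(2,-4,E); sL=6/5, sR=30/13; mL=-36/65, mR=228/65; mL+mR=192/65 → advance +1; mR−mL=264/65 → turn +1·90°
n=1: pose=(3,-4,N); sL=12/25, sR=60/41; mL=-504/1025, mR=1992/1025; mL+mR=1488/1025 → advance +1; mR−mL=2496/1025 → turn +1·90°
n=2: pose=(3,-3,W); sL=3/5, sR=15/34; mL=27/340, mR=177/170; mL+mR=381/340 → advance +1; mR−mL=327/340 → turn +1·90°
n=3: pose=(2,-3,S); sL=12/5, sR=60/121; mL=576/605, mR=1752/605; mL+mR=2328/605 → advance +1; mR−mL=1176/605 → turn +1·90°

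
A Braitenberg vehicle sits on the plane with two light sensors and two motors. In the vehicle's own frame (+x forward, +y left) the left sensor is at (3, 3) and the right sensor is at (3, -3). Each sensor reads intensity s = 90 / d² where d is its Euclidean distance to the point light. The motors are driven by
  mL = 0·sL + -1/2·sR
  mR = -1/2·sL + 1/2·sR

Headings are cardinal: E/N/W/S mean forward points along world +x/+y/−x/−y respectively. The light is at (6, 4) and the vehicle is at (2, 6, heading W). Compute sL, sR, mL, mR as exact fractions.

9/5 45/37 -45/74 -54/185

left sensor world pos  = (-1, 3); dL² = 50
right sensor world pos = (-1, 9); dR² = 74
sL = 90/50 = 9/5
sR = 90/74 = 45/37
mL = 0·sL + -1/2·sR = -45/74
mR = -1/2·sL + 1/2·sR = -54/185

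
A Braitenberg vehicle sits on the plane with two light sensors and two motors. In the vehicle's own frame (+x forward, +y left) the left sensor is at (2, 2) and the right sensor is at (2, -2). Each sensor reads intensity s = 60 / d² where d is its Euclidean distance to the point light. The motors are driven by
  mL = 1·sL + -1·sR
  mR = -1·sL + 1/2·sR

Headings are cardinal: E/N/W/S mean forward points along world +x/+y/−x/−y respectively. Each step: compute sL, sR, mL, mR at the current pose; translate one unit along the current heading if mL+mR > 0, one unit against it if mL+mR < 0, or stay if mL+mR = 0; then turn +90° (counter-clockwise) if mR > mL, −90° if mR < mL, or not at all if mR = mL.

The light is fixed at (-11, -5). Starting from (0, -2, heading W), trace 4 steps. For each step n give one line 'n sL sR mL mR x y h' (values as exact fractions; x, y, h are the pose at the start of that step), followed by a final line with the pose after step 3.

0 30/41 30/53 360/2173 -975/2173 0 -2 W
1 12/25 60/221 1152/5525 -1902/5525 1 -2 N
2 15/53 15/49 -60/2597 -675/5194 1 -3 E
3 60/169 20/27 -1760/4563 70/4563 0 -3 S
final 0 -2 E

n=0: pose=(0,-2,W); sL=30/41, sR=30/53; mL=360/2173, mR=-975/2173; mL+mR=-15/53 → advance -1; mR−mL=-1335/2173 → turn -1·90°
n=1: pose=(1,-2,N); sL=12/25, sR=60/221; mL=1152/5525, mR=-1902/5525; mL+mR=-30/221 → advance -1; mR−mL=-3054/5525 → turn -1·90°
n=2: pose=(1,-3,E); sL=15/53, sR=15/49; mL=-60/2597, mR=-675/5194; mL+mR=-15/98 → advance -1; mR−mL=-555/5194 → turn -1·90°
n=3: pose=(0,-3,S); sL=60/169, sR=20/27; mL=-1760/4563, mR=70/4563; mL+mR=-10/27 → advance -1; mR−mL=610/1521 → turn +1·90°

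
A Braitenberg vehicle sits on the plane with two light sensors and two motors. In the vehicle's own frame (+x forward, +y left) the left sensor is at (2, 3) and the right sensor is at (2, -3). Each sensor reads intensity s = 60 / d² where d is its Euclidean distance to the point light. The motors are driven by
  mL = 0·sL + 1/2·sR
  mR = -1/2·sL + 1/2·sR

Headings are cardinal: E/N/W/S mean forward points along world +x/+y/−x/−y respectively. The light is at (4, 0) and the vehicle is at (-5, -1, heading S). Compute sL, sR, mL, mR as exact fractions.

4/3 20/51 10/51 -8/17

left sensor world pos  = (-2, -3); dL² = 45
right sensor world pos = (-8, -3); dR² = 153
sL = 60/45 = 4/3
sR = 60/153 = 20/51
mL = 0·sL + 1/2·sR = 10/51
mR = -1/2·sL + 1/2·sR = -8/17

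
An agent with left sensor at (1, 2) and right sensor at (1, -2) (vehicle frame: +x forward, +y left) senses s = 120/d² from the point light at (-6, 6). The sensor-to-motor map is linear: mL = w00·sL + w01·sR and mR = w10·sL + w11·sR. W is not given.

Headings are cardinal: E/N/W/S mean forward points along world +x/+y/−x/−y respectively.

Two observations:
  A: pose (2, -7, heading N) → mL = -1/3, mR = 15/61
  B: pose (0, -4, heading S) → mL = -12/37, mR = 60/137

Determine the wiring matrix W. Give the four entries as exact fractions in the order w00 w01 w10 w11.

-1/2 0 0 1/2

obs A: pose=(2,-7,N) → sL=2/3, sR=30/61, mL=-1/3, mR=15/61
obs B: pose=(0,-4,S) → sL=24/37, sR=120/137, mL=-12/37, mR=60/137
sensor matrix S = [[2/3, 30/61], [24/37, 120/137]]; det S = 81920/309209
solve [mL_A; mL_B] = S·[w00; w01] and [mR_A; mR_B] = S·[w10; w11]:
  w00 = -1/2, w01 = 0, w10 = 0, w11 = 1/2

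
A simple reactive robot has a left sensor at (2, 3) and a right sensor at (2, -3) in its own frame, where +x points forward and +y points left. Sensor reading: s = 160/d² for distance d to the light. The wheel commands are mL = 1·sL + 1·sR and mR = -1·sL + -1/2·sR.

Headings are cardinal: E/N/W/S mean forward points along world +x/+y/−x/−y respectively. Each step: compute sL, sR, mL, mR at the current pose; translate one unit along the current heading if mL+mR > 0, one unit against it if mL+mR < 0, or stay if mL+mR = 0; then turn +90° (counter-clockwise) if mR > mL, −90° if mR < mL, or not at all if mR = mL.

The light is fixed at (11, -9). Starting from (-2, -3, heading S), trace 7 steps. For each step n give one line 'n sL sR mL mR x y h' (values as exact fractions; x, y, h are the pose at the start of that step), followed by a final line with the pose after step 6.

n=0: pose=(-2,-3,S); sL=40/29, sR=10/17; mL=970/493, mR=-825/493; mL+mR=5/17 → advance +1; mR−mL=-1795/493 → turn -1·90°
n=1: pose=(-2,-4,W); sL=160/229, sR=160/289; mL=82880/66181, mR=-64560/66181; mL+mR=80/289 → advance +1; mR−mL=-147440/66181 → turn -1·90°
n=2: pose=(-3,-4,N); sL=80/169, sR=16/17; mL=4064/2873, mR=-2712/2873; mL+mR=8/17 → advance +1; mR−mL=-6776/2873 → turn -1·90°
n=3: pose=(-3,-3,E); sL=32/45, sR=160/153; mL=448/255, mR=-944/765; mL+mR=80/153 → advance +1; mR−mL=-2288/765 → turn -1·90°
n=4: pose=(-2,-3,S); sL=40/29, sR=10/17; mL=970/493, mR=-825/493; mL+mR=5/17 → advance +1; mR−mL=-1795/493 → turn -1·90°
n=5: pose=(-2,-4,W); sL=160/229, sR=160/289; mL=82880/66181, mR=-64560/66181; mL+mR=80/289 → advance +1; mR−mL=-147440/66181 → turn -1·90°
n=6: pose=(-3,-4,N); sL=80/169, sR=16/17; mL=4064/2873, mR=-2712/2873; mL+mR=8/17 → advance +1; mR−mL=-6776/2873 → turn -1·90°

0 40/29 10/17 970/493 -825/493 -2 -3 S
1 160/229 160/289 82880/66181 -64560/66181 -2 -4 W
2 80/169 16/17 4064/2873 -2712/2873 -3 -4 N
3 32/45 160/153 448/255 -944/765 -3 -3 E
4 40/29 10/17 970/493 -825/493 -2 -3 S
5 160/229 160/289 82880/66181 -64560/66181 -2 -4 W
6 80/169 16/17 4064/2873 -2712/2873 -3 -4 N
final -3 -3 E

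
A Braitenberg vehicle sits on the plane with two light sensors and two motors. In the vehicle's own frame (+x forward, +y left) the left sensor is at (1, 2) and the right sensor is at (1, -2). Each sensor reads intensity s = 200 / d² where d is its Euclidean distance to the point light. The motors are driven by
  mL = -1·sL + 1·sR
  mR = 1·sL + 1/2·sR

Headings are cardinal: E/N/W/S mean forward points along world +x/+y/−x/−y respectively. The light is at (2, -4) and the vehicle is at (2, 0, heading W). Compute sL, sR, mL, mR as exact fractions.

40 200/37 -1280/37 1580/37

left sensor world pos  = (1, -2); dL² = 5
right sensor world pos = (1, 2); dR² = 37
sL = 200/5 = 40
sR = 200/37 = 200/37
mL = -1·sL + 1·sR = -1280/37
mR = 1·sL + 1/2·sR = 1580/37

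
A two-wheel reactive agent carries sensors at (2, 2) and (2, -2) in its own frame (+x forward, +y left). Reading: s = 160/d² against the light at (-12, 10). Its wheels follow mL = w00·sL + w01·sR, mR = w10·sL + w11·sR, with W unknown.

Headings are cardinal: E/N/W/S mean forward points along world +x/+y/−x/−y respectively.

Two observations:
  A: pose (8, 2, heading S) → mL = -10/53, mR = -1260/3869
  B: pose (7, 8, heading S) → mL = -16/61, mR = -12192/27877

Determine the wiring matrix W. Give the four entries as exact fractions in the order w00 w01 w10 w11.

0 -1/2 -1/2 -1/2

obs A: pose=(8,2,S) → sL=20/73, sR=20/53, mL=-10/53, mR=-1260/3869
obs B: pose=(7,8,S) → sL=160/457, sR=32/61, mL=-16/61, mR=-12192/27877
sensor matrix S = [[20/73, 20/53], [160/457, 32/61]]; det S = 1251840/107856113
solve [mL_A; mL_B] = S·[w00; w01] and [mR_A; mR_B] = S·[w10; w11]:
  w00 = 0, w01 = -1/2, w10 = -1/2, w11 = -1/2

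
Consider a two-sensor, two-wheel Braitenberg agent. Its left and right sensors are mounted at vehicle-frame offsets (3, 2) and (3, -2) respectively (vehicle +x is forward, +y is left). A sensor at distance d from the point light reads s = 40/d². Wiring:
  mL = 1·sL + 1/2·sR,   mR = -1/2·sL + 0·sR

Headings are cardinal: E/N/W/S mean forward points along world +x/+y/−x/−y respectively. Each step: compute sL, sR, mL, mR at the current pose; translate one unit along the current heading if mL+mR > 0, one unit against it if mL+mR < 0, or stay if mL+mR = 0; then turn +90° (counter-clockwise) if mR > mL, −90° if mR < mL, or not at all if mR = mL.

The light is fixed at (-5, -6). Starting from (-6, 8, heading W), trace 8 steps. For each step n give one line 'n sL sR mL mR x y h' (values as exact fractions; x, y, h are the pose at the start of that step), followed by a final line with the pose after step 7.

n=0: pose=(-6,8,W); sL=1/4, sR=5/34; mL=11/34, mR=-1/8; mL+mR=27/136 → advance +1; mR−mL=-61/136 → turn -1·90°
n=1: pose=(-7,8,N); sL=8/61, sR=40/289; mL=3532/17629, mR=-4/61; mL+mR=2376/17629 → advance +1; mR−mL=-4688/17629 → turn -1·90°
n=2: pose=(-7,9,E); sL=4/29, sR=4/17; mL=126/493, mR=-2/29; mL+mR=92/493 → advance +1; mR−mL=-160/493 → turn -1·90°
n=3: pose=(-6,9,S); sL=8/29, sR=40/153; mL=1804/4437, mR=-4/29; mL+mR=1192/4437 → advance +1; mR−mL=-2416/4437 → turn -1·90°
n=4: pose=(-6,8,W); sL=1/4, sR=5/34; mL=11/34, mR=-1/8; mL+mR=27/136 → advance +1; mR−mL=-61/136 → turn -1·90°
n=5: pose=(-7,8,N); sL=8/61, sR=40/289; mL=3532/17629, mR=-4/61; mL+mR=2376/17629 → advance +1; mR−mL=-4688/17629 → turn -1·90°
n=6: pose=(-7,9,E); sL=4/29, sR=4/17; mL=126/493, mR=-2/29; mL+mR=92/493 → advance +1; mR−mL=-160/493 → turn -1·90°
n=7: pose=(-6,9,S); sL=8/29, sR=40/153; mL=1804/4437, mR=-4/29; mL+mR=1192/4437 → advance +1; mR−mL=-2416/4437 → turn -1·90°

0 1/4 5/34 11/34 -1/8 -6 8 W
1 8/61 40/289 3532/17629 -4/61 -7 8 N
2 4/29 4/17 126/493 -2/29 -7 9 E
3 8/29 40/153 1804/4437 -4/29 -6 9 S
4 1/4 5/34 11/34 -1/8 -6 8 W
5 8/61 40/289 3532/17629 -4/61 -7 8 N
6 4/29 4/17 126/493 -2/29 -7 9 E
7 8/29 40/153 1804/4437 -4/29 -6 9 S
final -6 8 W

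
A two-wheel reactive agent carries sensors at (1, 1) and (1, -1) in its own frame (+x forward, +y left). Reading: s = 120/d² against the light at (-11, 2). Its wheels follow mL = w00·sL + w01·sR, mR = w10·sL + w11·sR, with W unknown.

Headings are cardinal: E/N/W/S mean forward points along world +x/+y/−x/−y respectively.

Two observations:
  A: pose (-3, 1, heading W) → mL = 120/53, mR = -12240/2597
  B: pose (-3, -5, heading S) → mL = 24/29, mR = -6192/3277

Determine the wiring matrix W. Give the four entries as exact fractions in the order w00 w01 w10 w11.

1 0 -1 -1

obs A: pose=(-3,1,W) → sL=120/53, sR=120/49, mL=120/53, mR=-12240/2597
obs B: pose=(-3,-5,S) → sL=24/29, sR=120/113, mL=24/29, mR=-6192/3277
sensor matrix S = [[120/53, 120/49], [24/29, 120/113]]; det S = 3214080/8510369
solve [mL_A; mL_B] = S·[w00; w01] and [mR_A; mR_B] = S·[w10; w11]:
  w00 = 1, w01 = 0, w10 = -1, w11 = -1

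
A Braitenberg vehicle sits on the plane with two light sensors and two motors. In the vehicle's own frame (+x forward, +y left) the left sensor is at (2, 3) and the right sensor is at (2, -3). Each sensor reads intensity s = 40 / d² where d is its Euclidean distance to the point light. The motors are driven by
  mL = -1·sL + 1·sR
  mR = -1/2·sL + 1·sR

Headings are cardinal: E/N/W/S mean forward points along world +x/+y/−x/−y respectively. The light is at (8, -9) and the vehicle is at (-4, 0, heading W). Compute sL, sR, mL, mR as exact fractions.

5/29 2/17 -27/493 31/986

left sensor world pos  = (-6, -3); dL² = 232
right sensor world pos = (-6, 3); dR² = 340
sL = 40/232 = 5/29
sR = 40/340 = 2/17
mL = -1·sL + 1·sR = -27/493
mR = -1/2·sL + 1·sR = 31/986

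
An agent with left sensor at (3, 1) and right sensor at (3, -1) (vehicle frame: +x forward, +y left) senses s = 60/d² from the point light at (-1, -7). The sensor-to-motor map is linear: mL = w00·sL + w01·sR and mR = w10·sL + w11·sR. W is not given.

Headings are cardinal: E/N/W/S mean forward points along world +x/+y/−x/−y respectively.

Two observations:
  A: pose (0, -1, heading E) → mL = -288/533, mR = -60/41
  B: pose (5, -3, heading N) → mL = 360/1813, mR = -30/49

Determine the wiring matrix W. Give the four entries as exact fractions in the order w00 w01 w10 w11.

obs A: pose=(0,-1,E) → sL=12/13, sR=60/41, mL=-288/533, mR=-60/41
obs B: pose=(5,-3,N) → sL=30/37, sR=30/49, mL=360/1813, mR=-30/49
sensor matrix S = [[12/13, 60/41], [30/37, 30/49]]; det S = -600480/966329
solve [mL_A; mL_B] = S·[w00; w01] and [mR_A; mR_B] = S·[w10; w11]:
  w00 = 1, w01 = -1, w10 = 0, w11 = -1

1 -1 0 -1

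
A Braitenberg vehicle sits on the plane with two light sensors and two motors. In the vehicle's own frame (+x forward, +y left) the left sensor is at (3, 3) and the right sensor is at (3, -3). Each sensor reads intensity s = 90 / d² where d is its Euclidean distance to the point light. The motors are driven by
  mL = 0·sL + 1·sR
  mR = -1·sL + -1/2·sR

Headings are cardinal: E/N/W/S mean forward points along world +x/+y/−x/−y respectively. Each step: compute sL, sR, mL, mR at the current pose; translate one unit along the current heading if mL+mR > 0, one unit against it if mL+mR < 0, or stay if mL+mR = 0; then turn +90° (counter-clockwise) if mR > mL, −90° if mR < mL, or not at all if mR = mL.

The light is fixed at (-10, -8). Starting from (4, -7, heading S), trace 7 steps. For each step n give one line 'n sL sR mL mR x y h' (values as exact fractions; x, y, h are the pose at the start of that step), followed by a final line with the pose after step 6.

n=0: pose=(4,-7,S); sL=90/293, sR=18/25; mL=18/25, mR=-4887/7325; mL+mR=387/7325 → advance +1; mR−mL=-10161/7325 → turn -1·90°
n=1: pose=(4,-8,W); sL=9/13, sR=9/13; mL=9/13, mR=-27/26; mL+mR=-9/26 → advance -1; mR−mL=-45/26 → turn -1·90°
n=2: pose=(5,-8,N); sL=10/17, sR=10/37; mL=10/37, mR=-455/629; mL+mR=-285/629 → advance -1; mR−mL=-625/629 → turn -1·90°
n=3: pose=(5,-9,E); sL=45/164, sR=9/34; mL=9/34, mR=-567/1394; mL+mR=-99/697 → advance -1; mR−mL=-468/697 → turn -1·90°
n=4: pose=(4,-9,S); sL=18/61, sR=90/137; mL=90/137, mR=-5211/8357; mL+mR=279/8357 → advance +1; mR−mL=-10701/8357 → turn -1·90°
n=5: pose=(4,-10,W); sL=45/73, sR=45/61; mL=45/61, mR=-8775/8906; mL+mR=-2205/8906 → advance -1; mR−mL=-15345/8906 → turn -1·90°
n=6: pose=(5,-10,N); sL=18/29, sR=18/65; mL=18/65, mR=-1431/1885; mL+mR=-909/1885 → advance -1; mR−mL=-1953/1885 → turn -1·90°

0 90/293 18/25 18/25 -4887/7325 4 -7 S
1 9/13 9/13 9/13 -27/26 4 -8 W
2 10/17 10/37 10/37 -455/629 5 -8 N
3 45/164 9/34 9/34 -567/1394 5 -9 E
4 18/61 90/137 90/137 -5211/8357 4 -9 S
5 45/73 45/61 45/61 -8775/8906 4 -10 W
6 18/29 18/65 18/65 -1431/1885 5 -10 N
final 5 -11 E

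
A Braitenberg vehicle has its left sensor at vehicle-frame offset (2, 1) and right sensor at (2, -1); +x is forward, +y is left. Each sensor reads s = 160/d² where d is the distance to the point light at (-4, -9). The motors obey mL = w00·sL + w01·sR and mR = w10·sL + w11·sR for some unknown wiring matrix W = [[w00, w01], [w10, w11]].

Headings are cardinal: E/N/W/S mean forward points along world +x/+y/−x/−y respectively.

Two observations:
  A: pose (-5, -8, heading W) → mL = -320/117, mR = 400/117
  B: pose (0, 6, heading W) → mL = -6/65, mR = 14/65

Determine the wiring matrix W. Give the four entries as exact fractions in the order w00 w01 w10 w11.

obs A: pose=(-5,-8,W) → sL=160/9, sR=160/13, mL=-320/117, mR=400/117
obs B: pose=(0,6,W) → sL=4/5, sR=8/13, mL=-6/65, mR=14/65
sensor matrix S = [[160/9, 160/13], [4/5, 8/13]]; det S = 128/117
solve [mL_A; mL_B] = S·[w00; w01] and [mR_A; mR_B] = S·[w10; w11]:
  w00 = -1/2, w01 = 1/2, w10 = -1/2, w11 = 1

-1/2 1/2 -1/2 1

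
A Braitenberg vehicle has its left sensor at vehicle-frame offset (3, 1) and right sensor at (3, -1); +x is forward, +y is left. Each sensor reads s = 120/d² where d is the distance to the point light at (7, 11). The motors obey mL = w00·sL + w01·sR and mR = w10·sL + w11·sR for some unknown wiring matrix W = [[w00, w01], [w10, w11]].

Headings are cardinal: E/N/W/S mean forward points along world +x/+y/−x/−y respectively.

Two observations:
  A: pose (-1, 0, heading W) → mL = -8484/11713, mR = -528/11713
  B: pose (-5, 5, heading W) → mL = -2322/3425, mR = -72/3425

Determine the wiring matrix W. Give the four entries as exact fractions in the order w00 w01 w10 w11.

-1 -1/2 1/2 -1/2

obs A: pose=(-1,0,W) → sL=24/53, sR=120/221, mL=-8484/11713, mR=-528/11713
obs B: pose=(-5,5,W) → sL=60/137, sR=12/25, mL=-2322/3425, mR=-72/3425
sensor matrix S = [[24/53, 120/221], [60/137, 12/25]]; det S = -820224/40117025
solve [mL_A; mL_B] = S·[w00; w01] and [mR_A; mR_B] = S·[w10; w11]:
  w00 = -1, w01 = -1/2, w10 = 1/2, w11 = -1/2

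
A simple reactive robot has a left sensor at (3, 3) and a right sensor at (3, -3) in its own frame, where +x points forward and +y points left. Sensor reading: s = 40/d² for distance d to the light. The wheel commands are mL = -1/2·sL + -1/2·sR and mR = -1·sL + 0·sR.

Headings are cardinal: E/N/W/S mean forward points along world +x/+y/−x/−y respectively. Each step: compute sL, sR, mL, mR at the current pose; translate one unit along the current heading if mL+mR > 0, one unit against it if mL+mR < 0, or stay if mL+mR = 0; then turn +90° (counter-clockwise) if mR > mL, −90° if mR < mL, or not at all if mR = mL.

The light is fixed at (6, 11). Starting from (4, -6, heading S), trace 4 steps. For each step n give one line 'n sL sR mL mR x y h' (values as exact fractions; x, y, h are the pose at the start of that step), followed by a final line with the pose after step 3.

0 40/401 8/85 -3304/34085 -40/401 4 -6 S
1 20/193 20/97 -2900/18721 -20/193 4 -5 W
2 8/73 40/377 -2968/27521 -8/73 5 -5 S
3 2/17 1/4 -25/136 -2/17 5 -4 W
final 6 -4 S

n=0: pose=(4,-6,S); sL=40/401, sR=8/85; mL=-3304/34085, mR=-40/401; mL+mR=-6704/34085 → advance -1; mR−mL=-96/34085 → turn -1·90°
n=1: pose=(4,-5,W); sL=20/193, sR=20/97; mL=-2900/18721, mR=-20/193; mL+mR=-4840/18721 → advance -1; mR−mL=960/18721 → turn +1·90°
n=2: pose=(5,-5,S); sL=8/73, sR=40/377; mL=-2968/27521, mR=-8/73; mL+mR=-5984/27521 → advance -1; mR−mL=-48/27521 → turn -1·90°
n=3: pose=(5,-4,W); sL=2/17, sR=1/4; mL=-25/136, mR=-2/17; mL+mR=-41/136 → advance -1; mR−mL=9/136 → turn +1·90°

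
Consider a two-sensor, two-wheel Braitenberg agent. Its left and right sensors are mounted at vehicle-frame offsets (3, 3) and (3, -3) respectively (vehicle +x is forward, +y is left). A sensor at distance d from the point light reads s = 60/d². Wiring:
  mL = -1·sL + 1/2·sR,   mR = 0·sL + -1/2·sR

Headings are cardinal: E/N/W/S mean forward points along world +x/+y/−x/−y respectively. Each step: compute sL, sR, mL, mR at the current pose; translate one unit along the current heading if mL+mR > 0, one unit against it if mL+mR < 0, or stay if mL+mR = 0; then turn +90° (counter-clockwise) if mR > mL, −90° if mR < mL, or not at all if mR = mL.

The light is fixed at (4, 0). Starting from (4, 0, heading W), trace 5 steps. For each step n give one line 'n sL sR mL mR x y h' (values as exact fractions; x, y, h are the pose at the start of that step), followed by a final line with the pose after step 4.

n=0: pose=(4,0,W); sL=10/3, sR=10/3; mL=-5/3, mR=-5/3; mL+mR=-10/3 → advance -1; mR−mL=0 → turn +0·90°
n=1: pose=(5,0,W); sL=60/13, sR=60/13; mL=-30/13, mR=-30/13; mL+mR=-60/13 → advance -1; mR−mL=0 → turn +0·90°
n=2: pose=(6,0,W); sL=6, sR=6; mL=-3, mR=-3; mL+mR=-6 → advance -1; mR−mL=0 → turn +0·90°
n=3: pose=(7,0,W); sL=20/3, sR=20/3; mL=-10/3, mR=-10/3; mL+mR=-20/3 → advance -1; mR−mL=0 → turn +0·90°
n=4: pose=(8,0,W); sL=6, sR=6; mL=-3, mR=-3; mL+mR=-6 → advance -1; mR−mL=0 → turn +0·90°

0 10/3 10/3 -5/3 -5/3 4 0 W
1 60/13 60/13 -30/13 -30/13 5 0 W
2 6 6 -3 -3 6 0 W
3 20/3 20/3 -10/3 -10/3 7 0 W
4 6 6 -3 -3 8 0 W
final 9 0 W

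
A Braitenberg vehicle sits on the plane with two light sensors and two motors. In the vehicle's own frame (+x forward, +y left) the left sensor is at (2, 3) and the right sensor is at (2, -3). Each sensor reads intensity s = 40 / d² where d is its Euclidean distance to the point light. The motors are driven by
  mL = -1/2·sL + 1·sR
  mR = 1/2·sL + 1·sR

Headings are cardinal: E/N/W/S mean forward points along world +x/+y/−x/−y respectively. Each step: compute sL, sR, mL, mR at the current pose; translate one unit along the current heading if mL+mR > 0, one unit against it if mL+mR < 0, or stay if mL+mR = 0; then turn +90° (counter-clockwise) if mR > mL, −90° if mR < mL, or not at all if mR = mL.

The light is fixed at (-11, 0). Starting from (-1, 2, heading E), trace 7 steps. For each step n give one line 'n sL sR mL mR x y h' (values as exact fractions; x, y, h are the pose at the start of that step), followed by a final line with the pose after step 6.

n=0: pose=(-1,2,E); sL=40/169, sR=8/29; mL=772/4901, mR=1932/4901; mL+mR=16/29 → advance +1; mR−mL=40/169 → turn +1·90°
n=1: pose=(0,2,N); sL=1/2, sR=10/53; mL=-13/212, mR=93/212; mL+mR=20/53 → advance +1; mR−mL=1/2 → turn +1·90°
n=2: pose=(0,3,W); sL=40/81, sR=40/117; mL=100/1053, mR=620/1053; mL+mR=80/117 → advance +1; mR−mL=40/81 → turn +1·90°
n=3: pose=(-1,3,S); sL=4/17, sR=4/5; mL=58/85, mR=78/85; mL+mR=8/5 → advance +1; mR−mL=4/17 → turn +1·90°
n=4: pose=(-1,2,E); sL=40/169, sR=8/29; mL=772/4901, mR=1932/4901; mL+mR=16/29 → advance +1; mR−mL=40/169 → turn +1·90°
n=5: pose=(0,2,N); sL=1/2, sR=10/53; mL=-13/212, mR=93/212; mL+mR=20/53 → advance +1; mR−mL=1/2 → turn +1·90°
n=6: pose=(0,3,W); sL=40/81, sR=40/117; mL=100/1053, mR=620/1053; mL+mR=80/117 → advance +1; mR−mL=40/81 → turn +1·90°

0 40/169 8/29 772/4901 1932/4901 -1 2 E
1 1/2 10/53 -13/212 93/212 0 2 N
2 40/81 40/117 100/1053 620/1053 0 3 W
3 4/17 4/5 58/85 78/85 -1 3 S
4 40/169 8/29 772/4901 1932/4901 -1 2 E
5 1/2 10/53 -13/212 93/212 0 2 N
6 40/81 40/117 100/1053 620/1053 0 3 W
final -1 3 S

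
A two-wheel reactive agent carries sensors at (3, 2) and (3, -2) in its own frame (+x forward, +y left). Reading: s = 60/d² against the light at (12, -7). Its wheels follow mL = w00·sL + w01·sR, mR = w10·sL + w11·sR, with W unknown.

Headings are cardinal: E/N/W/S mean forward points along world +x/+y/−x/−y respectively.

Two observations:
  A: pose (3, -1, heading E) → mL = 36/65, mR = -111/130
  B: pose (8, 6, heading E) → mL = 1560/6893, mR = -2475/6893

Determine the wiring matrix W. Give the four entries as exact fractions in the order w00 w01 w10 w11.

-1 1 1/2 -1

obs A: pose=(3,-1,E) → sL=3/5, sR=15/13, mL=36/65, mR=-111/130
obs B: pose=(8,6,E) → sL=30/113, sR=30/61, mL=1560/6893, mR=-2475/6893
sensor matrix S = [[3/5, 15/13], [30/113, 30/61]]; det S = -1008/89609
solve [mL_A; mL_B] = S·[w00; w01] and [mR_A; mR_B] = S·[w10; w11]:
  w00 = -1, w01 = 1, w10 = 1/2, w11 = -1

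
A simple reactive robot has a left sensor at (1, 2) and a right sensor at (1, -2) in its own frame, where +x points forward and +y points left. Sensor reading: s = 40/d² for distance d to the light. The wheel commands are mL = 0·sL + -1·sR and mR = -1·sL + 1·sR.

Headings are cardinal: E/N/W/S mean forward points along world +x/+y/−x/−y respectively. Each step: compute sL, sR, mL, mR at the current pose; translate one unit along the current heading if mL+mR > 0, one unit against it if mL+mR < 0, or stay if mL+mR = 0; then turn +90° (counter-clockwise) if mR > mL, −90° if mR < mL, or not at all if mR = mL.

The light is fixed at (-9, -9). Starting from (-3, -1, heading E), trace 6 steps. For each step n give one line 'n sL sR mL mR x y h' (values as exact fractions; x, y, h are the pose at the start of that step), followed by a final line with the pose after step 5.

0 40/149 8/17 -8/17 512/2533 -3 -1 E
1 4/9 4/13 -4/13 -16/117 -4 -1 N
2 40/41 40/97 -40/97 -2240/3977 -4 -2 W
3 1/2 5/16 -5/16 -3/16 -3 -2 N
4 40/41 40/89 -40/89 -1920/3649 -3 -3 W
5 20/37 4/13 -4/13 -112/481 -2 -3 N
final -2 -4 W

n=0: pose=(-3,-1,E); sL=40/149, sR=8/17; mL=-8/17, mR=512/2533; mL+mR=-40/149 → advance -1; mR−mL=1704/2533 → turn +1·90°
n=1: pose=(-4,-1,N); sL=4/9, sR=4/13; mL=-4/13, mR=-16/117; mL+mR=-4/9 → advance -1; mR−mL=20/117 → turn +1·90°
n=2: pose=(-4,-2,W); sL=40/41, sR=40/97; mL=-40/97, mR=-2240/3977; mL+mR=-40/41 → advance -1; mR−mL=-600/3977 → turn -1·90°
n=3: pose=(-3,-2,N); sL=1/2, sR=5/16; mL=-5/16, mR=-3/16; mL+mR=-1/2 → advance -1; mR−mL=1/8 → turn +1·90°
n=4: pose=(-3,-3,W); sL=40/41, sR=40/89; mL=-40/89, mR=-1920/3649; mL+mR=-40/41 → advance -1; mR−mL=-280/3649 → turn -1·90°
n=5: pose=(-2,-3,N); sL=20/37, sR=4/13; mL=-4/13, mR=-112/481; mL+mR=-20/37 → advance -1; mR−mL=36/481 → turn +1·90°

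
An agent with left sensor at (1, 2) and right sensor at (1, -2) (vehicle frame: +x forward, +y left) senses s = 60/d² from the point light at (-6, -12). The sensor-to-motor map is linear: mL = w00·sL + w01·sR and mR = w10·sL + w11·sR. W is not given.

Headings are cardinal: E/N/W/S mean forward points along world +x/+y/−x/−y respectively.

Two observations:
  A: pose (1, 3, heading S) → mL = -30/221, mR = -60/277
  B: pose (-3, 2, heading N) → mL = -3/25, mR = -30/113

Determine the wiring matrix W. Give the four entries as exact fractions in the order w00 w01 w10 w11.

obs A: pose=(1,3,S) → sL=60/277, sR=60/221, mL=-30/221, mR=-60/277
obs B: pose=(-3,2,N) → sL=30/113, sR=6/25, mL=-3/25, mR=-30/113
sensor matrix S = [[60/277, 60/221], [30/113, 6/25]]; det S = -694944/34587605
solve [mL_A; mL_B] = S·[w00; w01] and [mR_A; mR_B] = S·[w10; w11]:
  w00 = 0, w01 = -1/2, w10 = -1, w11 = 0

0 -1/2 -1 0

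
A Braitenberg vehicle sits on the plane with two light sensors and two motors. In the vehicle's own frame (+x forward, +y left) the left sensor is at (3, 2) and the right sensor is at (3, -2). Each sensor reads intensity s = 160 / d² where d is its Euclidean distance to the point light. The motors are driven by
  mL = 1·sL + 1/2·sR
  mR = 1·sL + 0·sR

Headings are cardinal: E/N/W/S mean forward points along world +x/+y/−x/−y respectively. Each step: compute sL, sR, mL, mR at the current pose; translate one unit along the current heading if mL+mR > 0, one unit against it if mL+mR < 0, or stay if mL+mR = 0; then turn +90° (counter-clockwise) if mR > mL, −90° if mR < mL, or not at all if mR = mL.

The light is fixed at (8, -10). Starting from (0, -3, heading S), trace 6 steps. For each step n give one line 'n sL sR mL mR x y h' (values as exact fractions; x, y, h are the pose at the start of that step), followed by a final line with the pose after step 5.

0 40/13 40/29 1420/377 40/13 0 -3 S
1 160/137 32/37 8112/5069 160/137 0 -4 W
2 80/101 16/13 1848/1313 80/101 -1 -4 N
3 160/117 160/61 19120/7137 160/117 -1 -3 E
4 40/13 40/29 1420/377 40/13 0 -3 S
5 160/137 32/37 8112/5069 160/137 0 -4 W
final -1 -4 N

n=0: pose=(0,-3,S); sL=40/13, sR=40/29; mL=1420/377, mR=40/13; mL+mR=2580/377 → advance +1; mR−mL=-20/29 → turn -1·90°
n=1: pose=(0,-4,W); sL=160/137, sR=32/37; mL=8112/5069, mR=160/137; mL+mR=14032/5069 → advance +1; mR−mL=-16/37 → turn -1·90°
n=2: pose=(-1,-4,N); sL=80/101, sR=16/13; mL=1848/1313, mR=80/101; mL+mR=2888/1313 → advance +1; mR−mL=-8/13 → turn -1·90°
n=3: pose=(-1,-3,E); sL=160/117, sR=160/61; mL=19120/7137, mR=160/117; mL+mR=28880/7137 → advance +1; mR−mL=-80/61 → turn -1·90°
n=4: pose=(0,-3,S); sL=40/13, sR=40/29; mL=1420/377, mR=40/13; mL+mR=2580/377 → advance +1; mR−mL=-20/29 → turn -1·90°
n=5: pose=(0,-4,W); sL=160/137, sR=32/37; mL=8112/5069, mR=160/137; mL+mR=14032/5069 → advance +1; mR−mL=-16/37 → turn -1·90°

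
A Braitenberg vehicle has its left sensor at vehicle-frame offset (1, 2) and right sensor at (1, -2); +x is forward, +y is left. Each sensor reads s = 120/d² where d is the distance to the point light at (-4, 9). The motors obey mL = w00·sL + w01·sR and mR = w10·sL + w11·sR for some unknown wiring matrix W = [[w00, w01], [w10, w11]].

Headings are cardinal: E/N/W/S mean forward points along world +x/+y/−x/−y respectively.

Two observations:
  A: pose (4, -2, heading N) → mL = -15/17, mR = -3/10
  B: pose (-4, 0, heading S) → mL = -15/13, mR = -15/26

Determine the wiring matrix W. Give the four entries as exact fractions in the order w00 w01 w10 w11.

-1 0 0 -1/2

obs A: pose=(4,-2,N) → sL=15/17, sR=3/5, mL=-15/17, mR=-3/10
obs B: pose=(-4,0,S) → sL=15/13, sR=15/13, mL=-15/13, mR=-15/26
sensor matrix S = [[15/17, 3/5], [15/13, 15/13]]; det S = 72/221
solve [mL_A; mL_B] = S·[w00; w01] and [mR_A; mR_B] = S·[w10; w11]:
  w00 = -1, w01 = 0, w10 = 0, w11 = -1/2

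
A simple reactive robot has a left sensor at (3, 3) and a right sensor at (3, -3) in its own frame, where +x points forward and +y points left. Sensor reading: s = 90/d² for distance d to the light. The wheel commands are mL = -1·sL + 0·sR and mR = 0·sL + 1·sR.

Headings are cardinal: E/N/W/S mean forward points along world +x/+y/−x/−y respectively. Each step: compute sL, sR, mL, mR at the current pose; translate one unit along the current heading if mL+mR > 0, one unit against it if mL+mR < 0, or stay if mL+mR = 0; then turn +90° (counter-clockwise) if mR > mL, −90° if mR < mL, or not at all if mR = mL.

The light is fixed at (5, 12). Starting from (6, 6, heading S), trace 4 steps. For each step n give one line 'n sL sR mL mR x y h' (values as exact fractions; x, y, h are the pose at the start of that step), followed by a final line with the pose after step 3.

0 90/97 18/17 -90/97 18/17 6 6 S
1 45/16 45/58 -45/16 45/58 6 5 E
2 18/5 18/5 -18/5 18/5 5 5 N
3 90/109 18/5 -90/109 18/5 5 5 W
final 4 5 S

n=0: pose=(6,6,S); sL=90/97, sR=18/17; mL=-90/97, mR=18/17; mL+mR=216/1649 → advance +1; mR−mL=3276/1649 → turn +1·90°
n=1: pose=(6,5,E); sL=45/16, sR=45/58; mL=-45/16, mR=45/58; mL+mR=-945/464 → advance -1; mR−mL=1665/464 → turn +1·90°
n=2: pose=(5,5,N); sL=18/5, sR=18/5; mL=-18/5, mR=18/5; mL+mR=0 → advance +0; mR−mL=36/5 → turn +1·90°
n=3: pose=(5,5,W); sL=90/109, sR=18/5; mL=-90/109, mR=18/5; mL+mR=1512/545 → advance +1; mR−mL=2412/545 → turn +1·90°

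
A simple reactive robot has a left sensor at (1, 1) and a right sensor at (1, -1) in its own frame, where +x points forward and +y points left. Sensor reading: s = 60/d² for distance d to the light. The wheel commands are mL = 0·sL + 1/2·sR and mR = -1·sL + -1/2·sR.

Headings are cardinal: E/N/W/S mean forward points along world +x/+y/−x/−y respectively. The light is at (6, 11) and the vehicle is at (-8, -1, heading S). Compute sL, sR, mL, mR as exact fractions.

left sensor world pos  = (-7, -2); dL² = 338
right sensor world pos = (-9, -2); dR² = 394
sL = 60/338 = 30/169
sR = 60/394 = 30/197
mL = 0·sL + 1/2·sR = 15/197
mR = -1·sL + -1/2·sR = -8445/33293

30/169 30/197 15/197 -8445/33293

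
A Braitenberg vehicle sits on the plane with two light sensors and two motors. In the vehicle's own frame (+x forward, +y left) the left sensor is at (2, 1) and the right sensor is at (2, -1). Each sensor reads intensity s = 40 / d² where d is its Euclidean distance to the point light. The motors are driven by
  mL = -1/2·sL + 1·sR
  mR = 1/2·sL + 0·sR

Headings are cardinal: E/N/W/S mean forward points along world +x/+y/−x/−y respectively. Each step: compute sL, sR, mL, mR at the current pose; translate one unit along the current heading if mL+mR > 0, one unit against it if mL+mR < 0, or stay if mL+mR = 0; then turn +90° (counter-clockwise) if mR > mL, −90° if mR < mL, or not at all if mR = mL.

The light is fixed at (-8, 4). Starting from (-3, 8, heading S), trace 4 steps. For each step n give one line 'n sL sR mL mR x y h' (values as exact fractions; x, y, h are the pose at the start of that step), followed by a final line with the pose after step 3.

n=0: pose=(-3,8,S); sL=1, sR=2; mL=3/2, mR=1/2; mL+mR=2 → advance +1; mR−mL=-1 → turn -1·90°
n=1: pose=(-3,7,W); sL=40/13, sR=8/5; mL=4/65, mR=20/13; mL+mR=8/5 → advance +1; mR−mL=96/65 → turn +1·90°
n=2: pose=(-4,7,S); sL=20/13, sR=4; mL=42/13, mR=10/13; mL+mR=4 → advance +1; mR−mL=-32/13 → turn -1·90°
n=3: pose=(-4,6,W); sL=8, sR=40/13; mL=-12/13, mR=4; mL+mR=40/13 → advance +1; mR−mL=64/13 → turn +1·90°

0 1 2 3/2 1/2 -3 8 S
1 40/13 8/5 4/65 20/13 -3 7 W
2 20/13 4 42/13 10/13 -4 7 S
3 8 40/13 -12/13 4 -4 6 W
final -5 6 S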